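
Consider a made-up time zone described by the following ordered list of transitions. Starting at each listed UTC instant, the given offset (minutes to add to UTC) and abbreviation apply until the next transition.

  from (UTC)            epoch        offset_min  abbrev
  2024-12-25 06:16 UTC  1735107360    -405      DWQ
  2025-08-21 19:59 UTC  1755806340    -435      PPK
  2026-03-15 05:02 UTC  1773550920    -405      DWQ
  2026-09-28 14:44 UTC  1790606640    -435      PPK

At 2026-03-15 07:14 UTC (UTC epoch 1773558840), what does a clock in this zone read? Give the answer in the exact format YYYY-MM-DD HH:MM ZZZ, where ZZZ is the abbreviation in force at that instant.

Query: 2026-03-15 07:14 UTC
Rule 3/4 (DWQ, -06:45): 2026-03-15 05:02 UTC ≤ query < 2026-09-28 14:44 UTC
7·60 + 14 - 405 = 29 min
29 = 0·1440 + 29; 29 = 0·60 + 29 → 00:29, same day
→ 2026-03-15 00:29 DWQ

2026-03-15 00:29 DWQ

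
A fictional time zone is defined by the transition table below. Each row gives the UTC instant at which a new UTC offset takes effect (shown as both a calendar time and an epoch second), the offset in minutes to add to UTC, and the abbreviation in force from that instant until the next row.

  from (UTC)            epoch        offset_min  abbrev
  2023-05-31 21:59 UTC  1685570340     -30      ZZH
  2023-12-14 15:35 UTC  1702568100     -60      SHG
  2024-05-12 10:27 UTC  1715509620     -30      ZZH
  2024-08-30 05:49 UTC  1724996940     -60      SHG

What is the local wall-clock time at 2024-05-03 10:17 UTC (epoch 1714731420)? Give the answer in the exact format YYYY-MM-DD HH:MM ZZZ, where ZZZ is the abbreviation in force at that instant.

2024-05-03 09:17 SHG

Query: 2024-05-03 10:17 UTC
Rule 2/4 (SHG, -01:00): 2023-12-14 15:35 UTC ≤ query < 2024-05-12 10:27 UTC
10·60 + 17 - 60 = 557 min
557 = 0·1440 + 557; 557 = 9·60 + 17 → 09:17, same day
→ 2024-05-03 09:17 SHG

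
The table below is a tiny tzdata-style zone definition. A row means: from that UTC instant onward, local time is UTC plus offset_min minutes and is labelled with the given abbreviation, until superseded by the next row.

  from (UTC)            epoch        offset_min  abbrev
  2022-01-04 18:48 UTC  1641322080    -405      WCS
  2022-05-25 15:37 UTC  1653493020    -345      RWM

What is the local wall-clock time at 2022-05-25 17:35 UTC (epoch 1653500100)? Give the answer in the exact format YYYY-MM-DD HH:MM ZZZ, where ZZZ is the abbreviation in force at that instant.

Query: 2022-05-25 17:35 UTC
Rule 2/2 (RWM, -05:45): 2022-05-25 15:37 UTC ≤ query < +∞
17·60 + 35 - 345 = 710 min
710 = 0·1440 + 710; 710 = 11·60 + 50 → 11:50, same day
→ 2022-05-25 11:50 RWM

2022-05-25 11:50 RWM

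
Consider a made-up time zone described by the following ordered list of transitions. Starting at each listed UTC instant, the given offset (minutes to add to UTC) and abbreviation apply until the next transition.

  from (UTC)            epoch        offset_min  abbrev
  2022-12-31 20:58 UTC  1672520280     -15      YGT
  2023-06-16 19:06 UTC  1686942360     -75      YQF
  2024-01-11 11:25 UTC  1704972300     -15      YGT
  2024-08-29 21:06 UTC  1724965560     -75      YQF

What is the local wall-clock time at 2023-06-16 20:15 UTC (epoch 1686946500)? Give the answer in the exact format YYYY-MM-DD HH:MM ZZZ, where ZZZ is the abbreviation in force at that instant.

Query: 2023-06-16 20:15 UTC
Rule 2/4 (YQF, -01:15): 2023-06-16 19:06 UTC ≤ query < 2024-01-11 11:25 UTC
20·60 + 15 - 75 = 1140 min
1140 = 0·1440 + 1140; 1140 = 19·60 + 0 → 19:00, same day
→ 2023-06-16 19:00 YQF

2023-06-16 19:00 YQF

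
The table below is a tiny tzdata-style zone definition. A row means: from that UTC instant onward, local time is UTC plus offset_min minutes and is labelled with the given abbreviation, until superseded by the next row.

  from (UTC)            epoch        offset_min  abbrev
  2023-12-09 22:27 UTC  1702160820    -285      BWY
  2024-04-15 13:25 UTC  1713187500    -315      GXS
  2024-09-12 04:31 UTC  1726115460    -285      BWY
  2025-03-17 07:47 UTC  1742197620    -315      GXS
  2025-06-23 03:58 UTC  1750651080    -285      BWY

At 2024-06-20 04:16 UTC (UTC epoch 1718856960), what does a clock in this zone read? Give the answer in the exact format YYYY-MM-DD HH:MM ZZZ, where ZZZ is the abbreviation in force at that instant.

Query: 2024-06-20 04:16 UTC
Rule 2/5 (GXS, -05:15): 2024-04-15 13:25 UTC ≤ query < 2024-09-12 04:31 UTC
4·60 + 16 - 315 = -59 min
-59 = -1·1440 + 1381; 1381 = 23·60 + 1 → 23:01, 2024-06-20 - 1 day = 2024-06-19
→ 2024-06-19 23:01 GXS

2024-06-19 23:01 GXS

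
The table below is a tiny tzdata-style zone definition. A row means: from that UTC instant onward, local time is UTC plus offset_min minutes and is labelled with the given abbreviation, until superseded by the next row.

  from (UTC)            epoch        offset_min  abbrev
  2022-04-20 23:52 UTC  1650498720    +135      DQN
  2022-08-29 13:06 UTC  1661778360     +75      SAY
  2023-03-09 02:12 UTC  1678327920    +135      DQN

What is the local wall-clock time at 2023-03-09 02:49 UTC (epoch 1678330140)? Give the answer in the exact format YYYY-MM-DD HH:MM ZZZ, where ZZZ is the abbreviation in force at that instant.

Query: 2023-03-09 02:49 UTC
Rule 3/3 (DQN, +02:15): 2023-03-09 02:12 UTC ≤ query < +∞
2·60 + 49 + 135 = 304 min
304 = 0·1440 + 304; 304 = 5·60 + 4 → 05:04, same day
→ 2023-03-09 05:04 DQN

2023-03-09 05:04 DQN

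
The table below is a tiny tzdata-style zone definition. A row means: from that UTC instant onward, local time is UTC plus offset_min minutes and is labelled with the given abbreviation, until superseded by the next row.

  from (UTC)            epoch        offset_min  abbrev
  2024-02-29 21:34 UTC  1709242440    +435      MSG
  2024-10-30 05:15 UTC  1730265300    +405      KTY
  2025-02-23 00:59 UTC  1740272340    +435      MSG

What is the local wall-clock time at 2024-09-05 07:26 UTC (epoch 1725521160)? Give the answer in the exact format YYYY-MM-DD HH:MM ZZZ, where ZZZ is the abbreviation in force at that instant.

2024-09-05 14:41 MSG

Query: 2024-09-05 07:26 UTC
Rule 1/3 (MSG, +07:15): 2024-02-29 21:34 UTC ≤ query < 2024-10-30 05:15 UTC
7·60 + 26 + 435 = 881 min
881 = 0·1440 + 881; 881 = 14·60 + 41 → 14:41, same day
→ 2024-09-05 14:41 MSG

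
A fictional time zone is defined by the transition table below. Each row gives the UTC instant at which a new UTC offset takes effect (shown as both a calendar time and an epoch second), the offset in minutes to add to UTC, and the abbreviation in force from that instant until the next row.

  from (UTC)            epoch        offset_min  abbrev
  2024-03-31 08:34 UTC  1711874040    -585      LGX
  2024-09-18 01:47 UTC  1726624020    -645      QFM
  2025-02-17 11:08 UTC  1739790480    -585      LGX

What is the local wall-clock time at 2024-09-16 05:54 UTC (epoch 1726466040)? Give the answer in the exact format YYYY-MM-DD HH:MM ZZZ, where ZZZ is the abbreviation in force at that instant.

Query: 2024-09-16 05:54 UTC
Rule 1/3 (LGX, -09:45): 2024-03-31 08:34 UTC ≤ query < 2024-09-18 01:47 UTC
5·60 + 54 - 585 = -231 min
-231 = -1·1440 + 1209; 1209 = 20·60 + 9 → 20:09, 2024-09-16 - 1 day = 2024-09-15
→ 2024-09-15 20:09 LGX

2024-09-15 20:09 LGX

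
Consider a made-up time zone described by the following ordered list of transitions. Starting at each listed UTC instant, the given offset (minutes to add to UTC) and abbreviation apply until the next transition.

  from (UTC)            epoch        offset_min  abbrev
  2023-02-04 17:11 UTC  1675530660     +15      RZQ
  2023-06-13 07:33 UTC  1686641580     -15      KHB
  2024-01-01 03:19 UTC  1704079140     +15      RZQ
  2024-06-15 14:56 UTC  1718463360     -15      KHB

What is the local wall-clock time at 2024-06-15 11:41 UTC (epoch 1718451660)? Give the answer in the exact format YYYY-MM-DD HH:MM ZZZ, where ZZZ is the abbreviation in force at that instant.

Query: 2024-06-15 11:41 UTC
Rule 3/4 (RZQ, +00:15): 2024-01-01 03:19 UTC ≤ query < 2024-06-15 14:56 UTC
11·60 + 41 + 15 = 716 min
716 = 0·1440 + 716; 716 = 11·60 + 56 → 11:56, same day
→ 2024-06-15 11:56 RZQ

2024-06-15 11:56 RZQ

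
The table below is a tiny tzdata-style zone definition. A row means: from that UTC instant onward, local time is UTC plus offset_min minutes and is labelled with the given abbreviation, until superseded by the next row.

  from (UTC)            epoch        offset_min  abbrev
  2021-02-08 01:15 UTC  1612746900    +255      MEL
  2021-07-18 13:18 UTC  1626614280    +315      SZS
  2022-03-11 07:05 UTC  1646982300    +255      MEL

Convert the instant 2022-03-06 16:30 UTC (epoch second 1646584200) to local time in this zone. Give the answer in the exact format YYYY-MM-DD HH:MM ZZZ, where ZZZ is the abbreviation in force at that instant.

Query: 2022-03-06 16:30 UTC
Rule 2/3 (SZS, +05:15): 2021-07-18 13:18 UTC ≤ query < 2022-03-11 07:05 UTC
16·60 + 30 + 315 = 1305 min
1305 = 0·1440 + 1305; 1305 = 21·60 + 45 → 21:45, same day
→ 2022-03-06 21:45 SZS

2022-03-06 21:45 SZS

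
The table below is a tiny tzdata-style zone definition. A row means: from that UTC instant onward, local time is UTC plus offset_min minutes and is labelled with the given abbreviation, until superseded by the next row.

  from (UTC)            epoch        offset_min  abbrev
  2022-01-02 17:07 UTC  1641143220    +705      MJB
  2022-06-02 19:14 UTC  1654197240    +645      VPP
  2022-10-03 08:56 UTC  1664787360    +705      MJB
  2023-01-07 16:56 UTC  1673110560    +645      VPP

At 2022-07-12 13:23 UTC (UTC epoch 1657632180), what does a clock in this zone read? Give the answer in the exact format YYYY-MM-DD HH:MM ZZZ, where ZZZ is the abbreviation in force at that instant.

2022-07-13 00:08 VPP

Query: 2022-07-12 13:23 UTC
Rule 2/4 (VPP, +10:45): 2022-06-02 19:14 UTC ≤ query < 2022-10-03 08:56 UTC
13·60 + 23 + 645 = 1448 min
1448 = 1·1440 + 8; 8 = 0·60 + 8 → 00:08, 2022-07-12 + 1 day = 2022-07-13
→ 2022-07-13 00:08 VPP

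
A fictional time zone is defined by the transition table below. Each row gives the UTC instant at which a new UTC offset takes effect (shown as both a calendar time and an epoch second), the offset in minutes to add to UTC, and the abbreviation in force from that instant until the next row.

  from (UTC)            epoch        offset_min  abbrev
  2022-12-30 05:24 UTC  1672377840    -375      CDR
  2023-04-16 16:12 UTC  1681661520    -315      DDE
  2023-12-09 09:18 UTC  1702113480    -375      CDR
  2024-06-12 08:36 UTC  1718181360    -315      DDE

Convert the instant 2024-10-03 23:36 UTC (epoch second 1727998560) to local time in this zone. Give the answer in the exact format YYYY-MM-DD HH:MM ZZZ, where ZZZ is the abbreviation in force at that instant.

Query: 2024-10-03 23:36 UTC
Rule 4/4 (DDE, -05:15): 2024-06-12 08:36 UTC ≤ query < +∞
23·60 + 36 - 315 = 1101 min
1101 = 0·1440 + 1101; 1101 = 18·60 + 21 → 18:21, same day
→ 2024-10-03 18:21 DDE

2024-10-03 18:21 DDE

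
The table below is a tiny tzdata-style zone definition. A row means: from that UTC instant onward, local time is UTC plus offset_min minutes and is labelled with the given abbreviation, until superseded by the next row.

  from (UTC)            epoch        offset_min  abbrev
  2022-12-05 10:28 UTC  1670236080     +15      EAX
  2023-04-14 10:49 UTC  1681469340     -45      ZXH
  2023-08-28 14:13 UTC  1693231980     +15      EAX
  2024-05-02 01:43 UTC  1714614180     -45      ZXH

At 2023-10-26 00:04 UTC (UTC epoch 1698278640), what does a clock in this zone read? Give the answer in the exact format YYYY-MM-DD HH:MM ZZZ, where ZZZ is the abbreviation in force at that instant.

Query: 2023-10-26 00:04 UTC
Rule 3/4 (EAX, +00:15): 2023-08-28 14:13 UTC ≤ query < 2024-05-02 01:43 UTC
0·60 + 4 + 15 = 19 min
19 = 0·1440 + 19; 19 = 0·60 + 19 → 00:19, same day
→ 2023-10-26 00:19 EAX

2023-10-26 00:19 EAX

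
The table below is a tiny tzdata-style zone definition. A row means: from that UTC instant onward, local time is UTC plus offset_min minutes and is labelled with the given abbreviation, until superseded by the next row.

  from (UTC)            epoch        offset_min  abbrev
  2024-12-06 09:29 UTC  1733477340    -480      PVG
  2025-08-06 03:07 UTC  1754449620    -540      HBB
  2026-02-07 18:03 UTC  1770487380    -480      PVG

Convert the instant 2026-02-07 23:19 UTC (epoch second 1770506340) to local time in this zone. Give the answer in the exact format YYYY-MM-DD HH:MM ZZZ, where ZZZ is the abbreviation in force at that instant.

2026-02-07 15:19 PVG

Query: 2026-02-07 23:19 UTC
Rule 3/3 (PVG, -08:00): 2026-02-07 18:03 UTC ≤ query < +∞
23·60 + 19 - 480 = 919 min
919 = 0·1440 + 919; 919 = 15·60 + 19 → 15:19, same day
→ 2026-02-07 15:19 PVG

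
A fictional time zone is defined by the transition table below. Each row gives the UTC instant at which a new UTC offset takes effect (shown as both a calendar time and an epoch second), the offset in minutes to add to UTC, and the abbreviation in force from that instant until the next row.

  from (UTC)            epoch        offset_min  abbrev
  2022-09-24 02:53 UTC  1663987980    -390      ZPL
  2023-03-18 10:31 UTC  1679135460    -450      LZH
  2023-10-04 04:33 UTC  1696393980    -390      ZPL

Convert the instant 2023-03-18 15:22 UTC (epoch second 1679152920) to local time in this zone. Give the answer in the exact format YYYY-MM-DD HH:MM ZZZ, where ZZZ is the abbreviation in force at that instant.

Query: 2023-03-18 15:22 UTC
Rule 2/3 (LZH, -07:30): 2023-03-18 10:31 UTC ≤ query < 2023-10-04 04:33 UTC
15·60 + 22 - 450 = 472 min
472 = 0·1440 + 472; 472 = 7·60 + 52 → 07:52, same day
→ 2023-03-18 07:52 LZH

2023-03-18 07:52 LZH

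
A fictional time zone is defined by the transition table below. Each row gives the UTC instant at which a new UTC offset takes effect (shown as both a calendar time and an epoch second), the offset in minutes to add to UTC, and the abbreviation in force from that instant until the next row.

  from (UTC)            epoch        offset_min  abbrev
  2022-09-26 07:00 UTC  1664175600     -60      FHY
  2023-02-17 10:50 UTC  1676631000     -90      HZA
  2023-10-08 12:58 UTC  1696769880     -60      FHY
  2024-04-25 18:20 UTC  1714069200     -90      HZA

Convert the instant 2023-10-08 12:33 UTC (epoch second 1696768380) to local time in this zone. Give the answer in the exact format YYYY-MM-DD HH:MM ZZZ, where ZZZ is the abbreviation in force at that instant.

Query: 2023-10-08 12:33 UTC
Rule 2/4 (HZA, -01:30): 2023-02-17 10:50 UTC ≤ query < 2023-10-08 12:58 UTC
12·60 + 33 - 90 = 663 min
663 = 0·1440 + 663; 663 = 11·60 + 3 → 11:03, same day
→ 2023-10-08 11:03 HZA

2023-10-08 11:03 HZA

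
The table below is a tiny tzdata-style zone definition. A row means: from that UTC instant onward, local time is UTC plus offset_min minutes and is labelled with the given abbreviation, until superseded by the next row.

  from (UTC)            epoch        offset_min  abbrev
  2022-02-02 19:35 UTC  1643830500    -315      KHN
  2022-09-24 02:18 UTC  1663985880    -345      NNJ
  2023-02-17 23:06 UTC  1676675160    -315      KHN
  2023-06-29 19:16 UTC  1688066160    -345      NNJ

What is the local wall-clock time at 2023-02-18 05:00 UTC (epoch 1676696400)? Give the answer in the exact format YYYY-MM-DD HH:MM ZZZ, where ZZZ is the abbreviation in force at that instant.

2023-02-17 23:45 KHN

Query: 2023-02-18 05:00 UTC
Rule 3/4 (KHN, -05:15): 2023-02-17 23:06 UTC ≤ query < 2023-06-29 19:16 UTC
5·60 + 0 - 315 = -15 min
-15 = -1·1440 + 1425; 1425 = 23·60 + 45 → 23:45, 2023-02-18 - 1 day = 2023-02-17
→ 2023-02-17 23:45 KHN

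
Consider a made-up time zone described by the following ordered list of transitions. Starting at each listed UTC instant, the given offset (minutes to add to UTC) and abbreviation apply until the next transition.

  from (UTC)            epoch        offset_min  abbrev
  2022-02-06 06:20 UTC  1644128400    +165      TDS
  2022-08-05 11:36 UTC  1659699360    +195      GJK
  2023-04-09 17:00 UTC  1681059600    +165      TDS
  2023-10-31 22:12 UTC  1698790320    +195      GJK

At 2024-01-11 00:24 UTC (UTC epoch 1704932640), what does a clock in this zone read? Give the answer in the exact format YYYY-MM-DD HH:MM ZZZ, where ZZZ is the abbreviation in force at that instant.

2024-01-11 03:39 GJK

Query: 2024-01-11 00:24 UTC
Rule 4/4 (GJK, +03:15): 2023-10-31 22:12 UTC ≤ query < +∞
0·60 + 24 + 195 = 219 min
219 = 0·1440 + 219; 219 = 3·60 + 39 → 03:39, same day
→ 2024-01-11 03:39 GJK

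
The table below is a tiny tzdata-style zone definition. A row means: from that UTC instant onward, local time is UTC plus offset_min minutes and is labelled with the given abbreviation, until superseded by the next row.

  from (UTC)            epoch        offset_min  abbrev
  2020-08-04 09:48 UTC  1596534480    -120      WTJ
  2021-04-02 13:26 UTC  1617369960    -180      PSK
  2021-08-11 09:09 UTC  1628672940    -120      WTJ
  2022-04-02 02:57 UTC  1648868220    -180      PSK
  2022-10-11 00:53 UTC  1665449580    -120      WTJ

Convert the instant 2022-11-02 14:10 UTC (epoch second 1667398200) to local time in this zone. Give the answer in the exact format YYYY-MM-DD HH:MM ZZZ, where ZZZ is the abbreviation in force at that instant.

Query: 2022-11-02 14:10 UTC
Rule 5/5 (WTJ, -02:00): 2022-10-11 00:53 UTC ≤ query < +∞
14·60 + 10 - 120 = 730 min
730 = 0·1440 + 730; 730 = 12·60 + 10 → 12:10, same day
→ 2022-11-02 12:10 WTJ

2022-11-02 12:10 WTJ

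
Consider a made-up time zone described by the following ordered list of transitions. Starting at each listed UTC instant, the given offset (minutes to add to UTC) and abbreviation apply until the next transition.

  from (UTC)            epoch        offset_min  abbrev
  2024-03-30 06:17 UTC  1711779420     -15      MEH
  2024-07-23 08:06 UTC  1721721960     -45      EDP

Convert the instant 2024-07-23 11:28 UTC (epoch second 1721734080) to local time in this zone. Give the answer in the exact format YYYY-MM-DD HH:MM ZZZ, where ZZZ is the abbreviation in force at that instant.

Query: 2024-07-23 11:28 UTC
Rule 2/2 (EDP, -00:45): 2024-07-23 08:06 UTC ≤ query < +∞
11·60 + 28 - 45 = 643 min
643 = 0·1440 + 643; 643 = 10·60 + 43 → 10:43, same day
→ 2024-07-23 10:43 EDP

2024-07-23 10:43 EDP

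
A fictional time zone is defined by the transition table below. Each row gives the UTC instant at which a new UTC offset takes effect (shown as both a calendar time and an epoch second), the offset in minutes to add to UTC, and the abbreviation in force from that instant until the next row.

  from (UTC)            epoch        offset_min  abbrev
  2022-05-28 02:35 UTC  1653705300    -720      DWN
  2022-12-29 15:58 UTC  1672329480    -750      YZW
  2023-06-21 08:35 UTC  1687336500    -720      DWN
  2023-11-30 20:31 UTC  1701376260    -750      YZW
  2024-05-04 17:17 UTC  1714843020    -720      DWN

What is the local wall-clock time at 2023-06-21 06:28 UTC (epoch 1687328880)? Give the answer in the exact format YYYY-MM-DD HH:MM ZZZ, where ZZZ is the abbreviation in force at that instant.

2023-06-20 17:58 YZW

Query: 2023-06-21 06:28 UTC
Rule 2/5 (YZW, -12:30): 2022-12-29 15:58 UTC ≤ query < 2023-06-21 08:35 UTC
6·60 + 28 - 750 = -362 min
-362 = -1·1440 + 1078; 1078 = 17·60 + 58 → 17:58, 2023-06-21 - 1 day = 2023-06-20
→ 2023-06-20 17:58 YZW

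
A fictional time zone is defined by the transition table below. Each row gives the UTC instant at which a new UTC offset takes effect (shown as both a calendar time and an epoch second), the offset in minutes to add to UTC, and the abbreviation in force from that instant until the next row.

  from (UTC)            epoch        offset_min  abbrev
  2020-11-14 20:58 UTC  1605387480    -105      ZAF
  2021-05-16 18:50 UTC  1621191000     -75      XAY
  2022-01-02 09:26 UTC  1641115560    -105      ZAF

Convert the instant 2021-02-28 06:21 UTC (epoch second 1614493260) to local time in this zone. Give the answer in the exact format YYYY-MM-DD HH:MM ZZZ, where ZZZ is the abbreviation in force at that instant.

2021-02-28 04:36 ZAF

Query: 2021-02-28 06:21 UTC
Rule 1/3 (ZAF, -01:45): 2020-11-14 20:58 UTC ≤ query < 2021-05-16 18:50 UTC
6·60 + 21 - 105 = 276 min
276 = 0·1440 + 276; 276 = 4·60 + 36 → 04:36, same day
→ 2021-02-28 04:36 ZAF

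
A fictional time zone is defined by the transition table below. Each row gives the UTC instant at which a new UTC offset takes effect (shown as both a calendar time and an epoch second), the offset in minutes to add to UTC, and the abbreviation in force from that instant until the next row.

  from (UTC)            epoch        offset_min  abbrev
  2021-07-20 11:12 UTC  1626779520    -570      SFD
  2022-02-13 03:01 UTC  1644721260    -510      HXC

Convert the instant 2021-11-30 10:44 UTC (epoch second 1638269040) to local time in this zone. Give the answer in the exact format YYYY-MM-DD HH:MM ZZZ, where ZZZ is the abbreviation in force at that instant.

2021-11-30 01:14 SFD

Query: 2021-11-30 10:44 UTC
Rule 1/2 (SFD, -09:30): 2021-07-20 11:12 UTC ≤ query < 2022-02-13 03:01 UTC
10·60 + 44 - 570 = 74 min
74 = 0·1440 + 74; 74 = 1·60 + 14 → 01:14, same day
→ 2021-11-30 01:14 SFD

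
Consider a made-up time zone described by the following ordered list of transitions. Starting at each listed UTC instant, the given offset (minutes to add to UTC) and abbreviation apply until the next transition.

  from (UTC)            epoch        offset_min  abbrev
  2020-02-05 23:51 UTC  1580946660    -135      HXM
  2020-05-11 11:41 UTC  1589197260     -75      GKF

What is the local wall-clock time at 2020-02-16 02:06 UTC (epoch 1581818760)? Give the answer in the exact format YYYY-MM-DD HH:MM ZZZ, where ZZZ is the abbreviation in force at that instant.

2020-02-15 23:51 HXM

Query: 2020-02-16 02:06 UTC
Rule 1/2 (HXM, -02:15): 2020-02-05 23:51 UTC ≤ query < 2020-05-11 11:41 UTC
2·60 + 6 - 135 = -9 min
-9 = -1·1440 + 1431; 1431 = 23·60 + 51 → 23:51, 2020-02-16 - 1 day = 2020-02-15
→ 2020-02-15 23:51 HXM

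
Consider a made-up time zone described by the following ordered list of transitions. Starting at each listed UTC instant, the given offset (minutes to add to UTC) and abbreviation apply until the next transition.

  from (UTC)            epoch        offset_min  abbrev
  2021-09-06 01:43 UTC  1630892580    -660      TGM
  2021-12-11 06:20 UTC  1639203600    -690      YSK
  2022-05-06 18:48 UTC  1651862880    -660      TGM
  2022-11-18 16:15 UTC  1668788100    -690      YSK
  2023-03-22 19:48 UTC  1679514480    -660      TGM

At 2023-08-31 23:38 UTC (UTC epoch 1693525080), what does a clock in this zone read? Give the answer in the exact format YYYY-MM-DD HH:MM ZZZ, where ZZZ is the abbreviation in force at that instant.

Query: 2023-08-31 23:38 UTC
Rule 5/5 (TGM, -11:00): 2023-03-22 19:48 UTC ≤ query < +∞
23·60 + 38 - 660 = 758 min
758 = 0·1440 + 758; 758 = 12·60 + 38 → 12:38, same day
→ 2023-08-31 12:38 TGM

2023-08-31 12:38 TGM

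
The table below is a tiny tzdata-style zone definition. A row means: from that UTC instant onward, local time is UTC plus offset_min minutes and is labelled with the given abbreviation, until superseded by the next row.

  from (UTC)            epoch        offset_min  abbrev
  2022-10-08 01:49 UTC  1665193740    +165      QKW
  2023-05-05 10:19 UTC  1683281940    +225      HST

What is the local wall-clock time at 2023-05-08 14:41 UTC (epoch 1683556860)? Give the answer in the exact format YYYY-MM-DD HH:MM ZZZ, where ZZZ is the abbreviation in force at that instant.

Query: 2023-05-08 14:41 UTC
Rule 2/2 (HST, +03:45): 2023-05-05 10:19 UTC ≤ query < +∞
14·60 + 41 + 225 = 1106 min
1106 = 0·1440 + 1106; 1106 = 18·60 + 26 → 18:26, same day
→ 2023-05-08 18:26 HST

2023-05-08 18:26 HST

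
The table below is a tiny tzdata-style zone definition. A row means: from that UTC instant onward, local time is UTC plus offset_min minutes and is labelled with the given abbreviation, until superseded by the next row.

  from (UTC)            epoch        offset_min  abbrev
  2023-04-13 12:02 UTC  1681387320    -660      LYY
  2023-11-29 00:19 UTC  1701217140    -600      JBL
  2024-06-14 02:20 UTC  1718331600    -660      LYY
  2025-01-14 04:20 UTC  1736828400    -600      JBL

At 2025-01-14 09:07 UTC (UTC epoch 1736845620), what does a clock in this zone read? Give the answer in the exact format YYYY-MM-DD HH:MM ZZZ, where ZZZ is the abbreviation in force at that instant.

2025-01-13 23:07 JBL

Query: 2025-01-14 09:07 UTC
Rule 4/4 (JBL, -10:00): 2025-01-14 04:20 UTC ≤ query < +∞
9·60 + 7 - 600 = -53 min
-53 = -1·1440 + 1387; 1387 = 23·60 + 7 → 23:07, 2025-01-14 - 1 day = 2025-01-13
→ 2025-01-13 23:07 JBL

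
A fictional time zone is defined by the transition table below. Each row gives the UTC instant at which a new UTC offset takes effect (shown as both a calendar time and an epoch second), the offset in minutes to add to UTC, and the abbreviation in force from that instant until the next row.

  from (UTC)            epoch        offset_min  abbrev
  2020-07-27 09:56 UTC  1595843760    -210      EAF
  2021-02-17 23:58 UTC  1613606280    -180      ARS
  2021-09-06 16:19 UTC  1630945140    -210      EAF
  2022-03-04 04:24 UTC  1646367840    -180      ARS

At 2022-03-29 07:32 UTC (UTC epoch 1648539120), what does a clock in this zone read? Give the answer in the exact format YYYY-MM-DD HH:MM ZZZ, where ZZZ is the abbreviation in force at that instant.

Query: 2022-03-29 07:32 UTC
Rule 4/4 (ARS, -03:00): 2022-03-04 04:24 UTC ≤ query < +∞
7·60 + 32 - 180 = 272 min
272 = 0·1440 + 272; 272 = 4·60 + 32 → 04:32, same day
→ 2022-03-29 04:32 ARS

2022-03-29 04:32 ARS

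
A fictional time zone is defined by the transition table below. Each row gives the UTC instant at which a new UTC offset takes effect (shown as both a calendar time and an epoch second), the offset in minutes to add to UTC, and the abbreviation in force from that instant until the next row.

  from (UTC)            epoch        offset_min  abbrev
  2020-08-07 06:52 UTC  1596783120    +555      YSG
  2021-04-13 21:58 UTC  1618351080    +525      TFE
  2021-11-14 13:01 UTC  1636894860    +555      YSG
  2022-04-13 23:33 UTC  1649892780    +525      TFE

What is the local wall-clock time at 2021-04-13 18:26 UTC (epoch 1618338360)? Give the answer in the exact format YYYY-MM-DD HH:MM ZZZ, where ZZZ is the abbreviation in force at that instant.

2021-04-14 03:41 YSG

Query: 2021-04-13 18:26 UTC
Rule 1/4 (YSG, +09:15): 2020-08-07 06:52 UTC ≤ query < 2021-04-13 21:58 UTC
18·60 + 26 + 555 = 1661 min
1661 = 1·1440 + 221; 221 = 3·60 + 41 → 03:41, 2021-04-13 + 1 day = 2021-04-14
→ 2021-04-14 03:41 YSG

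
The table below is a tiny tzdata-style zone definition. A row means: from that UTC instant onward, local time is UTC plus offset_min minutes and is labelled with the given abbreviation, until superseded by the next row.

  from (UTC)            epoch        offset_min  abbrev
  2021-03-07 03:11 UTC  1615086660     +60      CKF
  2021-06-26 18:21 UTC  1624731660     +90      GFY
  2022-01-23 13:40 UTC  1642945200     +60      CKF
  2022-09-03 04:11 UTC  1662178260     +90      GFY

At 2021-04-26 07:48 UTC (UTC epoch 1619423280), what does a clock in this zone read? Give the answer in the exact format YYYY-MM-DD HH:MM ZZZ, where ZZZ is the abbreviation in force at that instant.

Query: 2021-04-26 07:48 UTC
Rule 1/4 (CKF, +01:00): 2021-03-07 03:11 UTC ≤ query < 2021-06-26 18:21 UTC
7·60 + 48 + 60 = 528 min
528 = 0·1440 + 528; 528 = 8·60 + 48 → 08:48, same day
→ 2021-04-26 08:48 CKF

2021-04-26 08:48 CKF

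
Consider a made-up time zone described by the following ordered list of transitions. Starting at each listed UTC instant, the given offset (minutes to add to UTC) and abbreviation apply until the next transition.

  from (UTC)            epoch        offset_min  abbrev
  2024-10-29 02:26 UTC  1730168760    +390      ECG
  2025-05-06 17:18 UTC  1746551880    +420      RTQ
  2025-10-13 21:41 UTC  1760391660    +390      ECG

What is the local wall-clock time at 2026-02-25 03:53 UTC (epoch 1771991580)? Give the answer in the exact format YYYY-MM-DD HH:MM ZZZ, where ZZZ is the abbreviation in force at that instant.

Query: 2026-02-25 03:53 UTC
Rule 3/3 (ECG, +06:30): 2025-10-13 21:41 UTC ≤ query < +∞
3·60 + 53 + 390 = 623 min
623 = 0·1440 + 623; 623 = 10·60 + 23 → 10:23, same day
→ 2026-02-25 10:23 ECG

2026-02-25 10:23 ECG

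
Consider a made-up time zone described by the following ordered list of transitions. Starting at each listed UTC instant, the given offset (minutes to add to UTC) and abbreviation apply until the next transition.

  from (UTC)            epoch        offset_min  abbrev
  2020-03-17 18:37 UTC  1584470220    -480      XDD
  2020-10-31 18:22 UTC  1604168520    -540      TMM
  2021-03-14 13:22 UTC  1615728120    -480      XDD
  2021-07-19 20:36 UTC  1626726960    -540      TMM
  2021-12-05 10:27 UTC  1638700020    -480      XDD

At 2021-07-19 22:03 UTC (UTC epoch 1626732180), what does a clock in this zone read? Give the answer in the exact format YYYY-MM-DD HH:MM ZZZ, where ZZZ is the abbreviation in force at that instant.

Query: 2021-07-19 22:03 UTC
Rule 4/5 (TMM, -09:00): 2021-07-19 20:36 UTC ≤ query < 2021-12-05 10:27 UTC
22·60 + 3 - 540 = 783 min
783 = 0·1440 + 783; 783 = 13·60 + 3 → 13:03, same day
→ 2021-07-19 13:03 TMM

2021-07-19 13:03 TMM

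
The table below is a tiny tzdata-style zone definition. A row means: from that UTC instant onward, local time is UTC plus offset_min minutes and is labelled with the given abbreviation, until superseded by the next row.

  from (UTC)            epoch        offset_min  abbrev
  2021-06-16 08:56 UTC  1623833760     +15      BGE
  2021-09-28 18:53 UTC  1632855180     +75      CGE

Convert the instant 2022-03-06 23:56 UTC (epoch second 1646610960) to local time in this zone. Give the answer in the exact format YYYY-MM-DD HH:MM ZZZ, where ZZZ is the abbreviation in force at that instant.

2022-03-07 01:11 CGE

Query: 2022-03-06 23:56 UTC
Rule 2/2 (CGE, +01:15): 2021-09-28 18:53 UTC ≤ query < +∞
23·60 + 56 + 75 = 1511 min
1511 = 1·1440 + 71; 71 = 1·60 + 11 → 01:11, 2022-03-06 + 1 day = 2022-03-07
→ 2022-03-07 01:11 CGE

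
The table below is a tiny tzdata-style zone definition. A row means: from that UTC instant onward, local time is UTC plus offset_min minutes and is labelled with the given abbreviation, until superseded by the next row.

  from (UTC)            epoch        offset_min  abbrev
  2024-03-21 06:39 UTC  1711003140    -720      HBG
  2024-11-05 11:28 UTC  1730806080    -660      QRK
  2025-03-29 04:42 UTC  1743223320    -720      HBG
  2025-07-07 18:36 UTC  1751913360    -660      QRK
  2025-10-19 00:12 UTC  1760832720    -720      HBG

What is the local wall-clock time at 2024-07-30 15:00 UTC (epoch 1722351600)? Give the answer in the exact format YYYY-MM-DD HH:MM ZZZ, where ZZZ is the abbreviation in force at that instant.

Query: 2024-07-30 15:00 UTC
Rule 1/5 (HBG, -12:00): 2024-03-21 06:39 UTC ≤ query < 2024-11-05 11:28 UTC
15·60 + 0 - 720 = 180 min
180 = 0·1440 + 180; 180 = 3·60 + 0 → 03:00, same day
→ 2024-07-30 03:00 HBG

2024-07-30 03:00 HBG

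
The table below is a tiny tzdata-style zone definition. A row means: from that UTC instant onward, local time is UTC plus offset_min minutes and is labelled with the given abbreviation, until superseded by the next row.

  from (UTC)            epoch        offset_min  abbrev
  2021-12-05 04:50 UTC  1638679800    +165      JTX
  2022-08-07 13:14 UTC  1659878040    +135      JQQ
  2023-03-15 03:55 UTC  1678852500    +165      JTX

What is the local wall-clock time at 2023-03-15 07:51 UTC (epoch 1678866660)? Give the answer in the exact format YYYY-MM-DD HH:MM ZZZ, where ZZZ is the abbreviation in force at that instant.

2023-03-15 10:36 JTX

Query: 2023-03-15 07:51 UTC
Rule 3/3 (JTX, +02:45): 2023-03-15 03:55 UTC ≤ query < +∞
7·60 + 51 + 165 = 636 min
636 = 0·1440 + 636; 636 = 10·60 + 36 → 10:36, same day
→ 2023-03-15 10:36 JTX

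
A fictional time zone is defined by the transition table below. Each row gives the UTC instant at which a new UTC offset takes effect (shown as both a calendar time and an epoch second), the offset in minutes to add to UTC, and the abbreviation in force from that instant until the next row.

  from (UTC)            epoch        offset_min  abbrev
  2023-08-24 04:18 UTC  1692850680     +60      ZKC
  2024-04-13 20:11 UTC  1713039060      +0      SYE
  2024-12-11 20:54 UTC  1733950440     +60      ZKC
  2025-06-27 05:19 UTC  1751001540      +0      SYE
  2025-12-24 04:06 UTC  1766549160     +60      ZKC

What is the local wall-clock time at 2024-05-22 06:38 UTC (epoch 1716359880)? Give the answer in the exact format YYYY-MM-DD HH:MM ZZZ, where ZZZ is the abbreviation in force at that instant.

Query: 2024-05-22 06:38 UTC
Rule 2/5 (SYE, +00:00): 2024-04-13 20:11 UTC ≤ query < 2024-12-11 20:54 UTC
6·60 + 38 + 0 = 398 min
398 = 0·1440 + 398; 398 = 6·60 + 38 → 06:38, same day
→ 2024-05-22 06:38 SYE

2024-05-22 06:38 SYE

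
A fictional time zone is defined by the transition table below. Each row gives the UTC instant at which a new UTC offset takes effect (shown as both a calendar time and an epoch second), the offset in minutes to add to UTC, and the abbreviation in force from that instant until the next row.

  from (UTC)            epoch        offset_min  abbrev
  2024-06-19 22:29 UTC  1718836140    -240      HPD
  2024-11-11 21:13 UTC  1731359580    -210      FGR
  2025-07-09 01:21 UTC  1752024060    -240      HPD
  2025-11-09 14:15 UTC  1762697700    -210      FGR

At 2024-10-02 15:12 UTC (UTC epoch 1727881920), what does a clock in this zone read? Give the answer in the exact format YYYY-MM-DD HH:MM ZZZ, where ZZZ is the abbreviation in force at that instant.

Query: 2024-10-02 15:12 UTC
Rule 1/4 (HPD, -04:00): 2024-06-19 22:29 UTC ≤ query < 2024-11-11 21:13 UTC
15·60 + 12 - 240 = 672 min
672 = 0·1440 + 672; 672 = 11·60 + 12 → 11:12, same day
→ 2024-10-02 11:12 HPD

2024-10-02 11:12 HPD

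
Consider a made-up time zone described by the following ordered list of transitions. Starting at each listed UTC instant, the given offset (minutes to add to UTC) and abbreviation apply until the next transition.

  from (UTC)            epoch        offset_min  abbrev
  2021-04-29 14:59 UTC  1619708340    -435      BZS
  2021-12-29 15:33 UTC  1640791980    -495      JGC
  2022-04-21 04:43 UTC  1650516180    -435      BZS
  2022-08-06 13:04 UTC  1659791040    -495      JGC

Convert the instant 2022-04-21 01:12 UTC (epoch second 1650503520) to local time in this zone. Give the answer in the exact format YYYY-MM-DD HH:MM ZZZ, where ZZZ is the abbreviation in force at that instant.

Query: 2022-04-21 01:12 UTC
Rule 2/4 (JGC, -08:15): 2021-12-29 15:33 UTC ≤ query < 2022-04-21 04:43 UTC
1·60 + 12 - 495 = -423 min
-423 = -1·1440 + 1017; 1017 = 16·60 + 57 → 16:57, 2022-04-21 - 1 day = 2022-04-20
→ 2022-04-20 16:57 JGC

2022-04-20 16:57 JGC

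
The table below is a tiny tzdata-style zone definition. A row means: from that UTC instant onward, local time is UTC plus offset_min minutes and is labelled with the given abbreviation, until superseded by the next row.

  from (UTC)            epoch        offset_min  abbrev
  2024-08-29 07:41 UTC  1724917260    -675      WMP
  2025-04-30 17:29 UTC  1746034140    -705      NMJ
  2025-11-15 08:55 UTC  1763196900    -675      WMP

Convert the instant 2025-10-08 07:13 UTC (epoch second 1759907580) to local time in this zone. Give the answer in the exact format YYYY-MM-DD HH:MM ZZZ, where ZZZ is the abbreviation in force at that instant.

Query: 2025-10-08 07:13 UTC
Rule 2/3 (NMJ, -11:45): 2025-04-30 17:29 UTC ≤ query < 2025-11-15 08:55 UTC
7·60 + 13 - 705 = -272 min
-272 = -1·1440 + 1168; 1168 = 19·60 + 28 → 19:28, 2025-10-08 - 1 day = 2025-10-07
→ 2025-10-07 19:28 NMJ

2025-10-07 19:28 NMJ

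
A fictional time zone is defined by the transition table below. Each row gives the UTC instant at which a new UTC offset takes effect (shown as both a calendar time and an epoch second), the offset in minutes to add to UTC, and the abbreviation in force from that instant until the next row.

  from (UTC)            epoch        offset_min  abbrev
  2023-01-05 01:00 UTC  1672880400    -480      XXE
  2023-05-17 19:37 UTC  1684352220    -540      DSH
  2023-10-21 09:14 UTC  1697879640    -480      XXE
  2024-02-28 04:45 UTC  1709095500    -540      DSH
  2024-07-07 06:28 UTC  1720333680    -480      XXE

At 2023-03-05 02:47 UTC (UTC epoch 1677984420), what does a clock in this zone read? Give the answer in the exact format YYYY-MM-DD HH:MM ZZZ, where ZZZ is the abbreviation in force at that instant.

2023-03-04 18:47 XXE

Query: 2023-03-05 02:47 UTC
Rule 1/5 (XXE, -08:00): 2023-01-05 01:00 UTC ≤ query < 2023-05-17 19:37 UTC
2·60 + 47 - 480 = -313 min
-313 = -1·1440 + 1127; 1127 = 18·60 + 47 → 18:47, 2023-03-05 - 1 day = 2023-03-04
→ 2023-03-04 18:47 XXE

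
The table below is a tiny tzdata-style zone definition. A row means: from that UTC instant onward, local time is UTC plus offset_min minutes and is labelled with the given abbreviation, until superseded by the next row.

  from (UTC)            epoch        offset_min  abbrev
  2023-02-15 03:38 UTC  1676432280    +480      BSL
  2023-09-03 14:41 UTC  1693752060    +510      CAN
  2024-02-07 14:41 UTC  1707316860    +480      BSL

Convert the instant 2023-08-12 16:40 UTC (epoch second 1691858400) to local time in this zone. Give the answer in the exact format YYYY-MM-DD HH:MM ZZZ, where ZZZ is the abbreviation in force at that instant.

Query: 2023-08-12 16:40 UTC
Rule 1/3 (BSL, +08:00): 2023-02-15 03:38 UTC ≤ query < 2023-09-03 14:41 UTC
16·60 + 40 + 480 = 1480 min
1480 = 1·1440 + 40; 40 = 0·60 + 40 → 00:40, 2023-08-12 + 1 day = 2023-08-13
→ 2023-08-13 00:40 BSL

2023-08-13 00:40 BSL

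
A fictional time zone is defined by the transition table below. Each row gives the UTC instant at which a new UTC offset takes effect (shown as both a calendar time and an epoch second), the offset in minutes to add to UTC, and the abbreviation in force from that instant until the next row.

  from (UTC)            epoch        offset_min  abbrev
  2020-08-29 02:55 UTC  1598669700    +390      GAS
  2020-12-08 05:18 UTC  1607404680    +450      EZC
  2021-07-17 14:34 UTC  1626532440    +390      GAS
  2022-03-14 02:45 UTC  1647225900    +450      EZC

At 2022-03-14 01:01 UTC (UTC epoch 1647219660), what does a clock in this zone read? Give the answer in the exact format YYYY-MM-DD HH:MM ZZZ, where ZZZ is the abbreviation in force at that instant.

Query: 2022-03-14 01:01 UTC
Rule 3/4 (GAS, +06:30): 2021-07-17 14:34 UTC ≤ query < 2022-03-14 02:45 UTC
1·60 + 1 + 390 = 451 min
451 = 0·1440 + 451; 451 = 7·60 + 31 → 07:31, same day
→ 2022-03-14 07:31 GAS

2022-03-14 07:31 GAS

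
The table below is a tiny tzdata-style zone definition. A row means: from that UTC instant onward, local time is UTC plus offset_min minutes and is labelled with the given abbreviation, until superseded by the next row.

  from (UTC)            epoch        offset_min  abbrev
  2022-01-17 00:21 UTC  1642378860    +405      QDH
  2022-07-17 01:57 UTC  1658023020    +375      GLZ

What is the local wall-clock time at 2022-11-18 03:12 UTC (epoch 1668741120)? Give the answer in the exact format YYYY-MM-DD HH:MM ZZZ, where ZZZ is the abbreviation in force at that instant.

Query: 2022-11-18 03:12 UTC
Rule 2/2 (GLZ, +06:15): 2022-07-17 01:57 UTC ≤ query < +∞
3·60 + 12 + 375 = 567 min
567 = 0·1440 + 567; 567 = 9·60 + 27 → 09:27, same day
→ 2022-11-18 09:27 GLZ

2022-11-18 09:27 GLZ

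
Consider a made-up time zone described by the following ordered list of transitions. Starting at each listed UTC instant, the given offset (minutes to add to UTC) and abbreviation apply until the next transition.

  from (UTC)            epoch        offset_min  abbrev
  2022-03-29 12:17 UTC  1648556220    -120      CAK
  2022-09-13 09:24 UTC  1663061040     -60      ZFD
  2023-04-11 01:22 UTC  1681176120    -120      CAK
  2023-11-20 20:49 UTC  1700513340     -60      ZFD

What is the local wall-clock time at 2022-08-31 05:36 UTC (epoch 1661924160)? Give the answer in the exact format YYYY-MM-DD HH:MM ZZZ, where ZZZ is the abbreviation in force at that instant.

Query: 2022-08-31 05:36 UTC
Rule 1/4 (CAK, -02:00): 2022-03-29 12:17 UTC ≤ query < 2022-09-13 09:24 UTC
5·60 + 36 - 120 = 216 min
216 = 0·1440 + 216; 216 = 3·60 + 36 → 03:36, same day
→ 2022-08-31 03:36 CAK

2022-08-31 03:36 CAK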